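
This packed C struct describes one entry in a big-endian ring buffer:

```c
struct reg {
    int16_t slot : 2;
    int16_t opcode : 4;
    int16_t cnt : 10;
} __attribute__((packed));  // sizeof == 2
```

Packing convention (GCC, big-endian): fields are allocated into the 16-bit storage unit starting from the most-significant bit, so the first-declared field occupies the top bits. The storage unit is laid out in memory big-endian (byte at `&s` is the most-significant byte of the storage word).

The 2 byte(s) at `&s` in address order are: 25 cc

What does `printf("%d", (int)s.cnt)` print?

460

[0]=0x25 [1]=0xcc (big-endian) → word 0x25cc
slot:2 @ bit 14 → (0x25cc>>14)&0x3 = 0x0
opcode:4 @ bit 10 → (0x25cc>>10)&0xf = 0x9
cnt:10 @ bit 0 → (0x25cc>>0)&0x3ff = 0x1cc  ←
cnt signed 10b, MSB=0: value = 460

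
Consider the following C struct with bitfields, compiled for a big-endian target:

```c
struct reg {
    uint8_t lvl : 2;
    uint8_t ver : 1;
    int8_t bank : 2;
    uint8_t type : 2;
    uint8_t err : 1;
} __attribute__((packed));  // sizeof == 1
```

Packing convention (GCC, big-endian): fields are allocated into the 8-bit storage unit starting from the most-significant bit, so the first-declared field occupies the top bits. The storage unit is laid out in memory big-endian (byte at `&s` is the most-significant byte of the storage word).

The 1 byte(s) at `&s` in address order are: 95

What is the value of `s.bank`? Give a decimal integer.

[0]=0x95 (big-endian) → word 0x95
lvl:2 @ bit 6 → (0x95>>6)&0x3 = 0x2
ver:1 @ bit 5 → (0x95>>5)&0x1 = 0x0
bank:2 @ bit 3 → (0x95>>3)&0x3 = 0x2  ←
type:2 @ bit 1 → (0x95>>1)&0x3 = 0x2
err:1 @ bit 0 → (0x95>>0)&0x1 = 0x1
bank signed 2b, MSB=1: 2 - 4 = -2

-2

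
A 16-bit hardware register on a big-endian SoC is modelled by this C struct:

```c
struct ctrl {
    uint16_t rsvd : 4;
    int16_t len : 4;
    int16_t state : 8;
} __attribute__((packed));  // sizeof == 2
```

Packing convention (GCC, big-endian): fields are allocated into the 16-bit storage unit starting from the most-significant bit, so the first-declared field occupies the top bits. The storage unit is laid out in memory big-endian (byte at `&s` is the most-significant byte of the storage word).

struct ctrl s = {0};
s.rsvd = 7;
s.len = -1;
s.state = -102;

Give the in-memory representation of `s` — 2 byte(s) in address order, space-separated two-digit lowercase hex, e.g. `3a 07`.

7f 9a

rsvd:4 = 7 → 0x7 << 12 → word 0x7000
len:4 = -1 → 0xf << 8 → word 0x7f00
state:8 = -102 → 0x9a << 0 → word 0x7f9a
word = 0x7f9a → big-endian bytes:
  [0]=0x7f  [1]=0x9a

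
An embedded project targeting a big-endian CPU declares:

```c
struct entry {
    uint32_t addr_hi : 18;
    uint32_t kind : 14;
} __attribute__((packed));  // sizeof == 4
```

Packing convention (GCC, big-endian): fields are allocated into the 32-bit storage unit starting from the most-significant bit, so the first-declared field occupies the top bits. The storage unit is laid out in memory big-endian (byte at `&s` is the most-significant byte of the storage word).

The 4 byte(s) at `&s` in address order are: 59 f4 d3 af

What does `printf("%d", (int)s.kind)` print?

[0]=0x59 [1]=0xf4 [2]=0xd3 [3]=0xaf (big-endian) → word 0x59f4d3af
addr_hi:18 @ bit 14 → (0x59f4d3af>>14)&0x3ffff = 0x167d3
kind:14 @ bit 0 → (0x59f4d3af>>0)&0x3fff = 0x13af  ←

5039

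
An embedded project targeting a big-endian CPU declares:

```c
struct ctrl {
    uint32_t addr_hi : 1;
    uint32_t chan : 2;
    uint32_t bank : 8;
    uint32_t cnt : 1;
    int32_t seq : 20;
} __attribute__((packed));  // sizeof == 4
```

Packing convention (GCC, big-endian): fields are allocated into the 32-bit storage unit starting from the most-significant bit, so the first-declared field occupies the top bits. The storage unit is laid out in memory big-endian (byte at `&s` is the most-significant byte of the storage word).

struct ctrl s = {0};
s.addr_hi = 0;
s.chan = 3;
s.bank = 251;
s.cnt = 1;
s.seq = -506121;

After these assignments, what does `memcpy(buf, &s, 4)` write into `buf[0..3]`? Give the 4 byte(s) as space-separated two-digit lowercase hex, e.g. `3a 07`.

7f 78 46 f7

[31+:1] addr_hi=0 & 0x1 = 0x0; word=0x00000000
[29+:2] chan=3 & 0x3 = 0x3; word=0x60000000
[21+:8] bank=251 & 0xff = 0xfb; word=0x7f600000
[20+:1] cnt=1 & 0x1 = 0x1; word=0x7f700000
[0+:20] seq=-506121 & 0xfffff = 0x846f7; word=0x7f7846f7
word = 0x7f7846f7 → big-endian bytes:
  [0]=0x7f  [1]=0x78  [2]=0x46  [3]=0xf7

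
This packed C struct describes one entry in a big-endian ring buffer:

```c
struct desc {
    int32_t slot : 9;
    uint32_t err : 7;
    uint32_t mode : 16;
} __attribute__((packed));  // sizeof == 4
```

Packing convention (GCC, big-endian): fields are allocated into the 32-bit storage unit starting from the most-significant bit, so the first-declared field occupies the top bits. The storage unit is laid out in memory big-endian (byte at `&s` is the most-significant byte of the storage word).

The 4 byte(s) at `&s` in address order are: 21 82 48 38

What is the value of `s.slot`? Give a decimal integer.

[0]=0x21 [1]=0x82 [2]=0x48 [3]=0x38 (big-endian) → word 0x21824838
slot:9 @ bit 23 → (0x21824838>>23)&0x1ff = 0x43  ←
err:7 @ bit 16 → (0x21824838>>16)&0x7f = 0x2
mode:16 @ bit 0 → (0x21824838>>0)&0xffff = 0x4838
slot signed 9b, MSB=0: value = 67

67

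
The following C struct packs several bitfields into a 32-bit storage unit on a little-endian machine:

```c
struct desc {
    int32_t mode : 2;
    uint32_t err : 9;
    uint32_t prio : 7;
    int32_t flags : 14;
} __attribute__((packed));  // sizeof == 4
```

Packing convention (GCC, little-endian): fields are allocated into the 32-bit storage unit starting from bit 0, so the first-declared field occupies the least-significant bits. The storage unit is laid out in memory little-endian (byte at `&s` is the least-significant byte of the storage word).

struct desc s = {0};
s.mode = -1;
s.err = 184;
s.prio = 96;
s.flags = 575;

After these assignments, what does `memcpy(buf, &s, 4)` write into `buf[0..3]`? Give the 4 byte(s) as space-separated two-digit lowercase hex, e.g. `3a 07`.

e3 02 ff 08

mode (2b) val=-1 bits=0x3 at bit 0: 0x00000003
err (9b) val=184 bits=0xb8 at bit 2: 0x000002e3
prio (7b) val=96 bits=0x60 at bit 11: 0x000302e3
flags (14b) val=575 bits=0x23f at bit 18: 0x08ff02e3
word = 0x08ff02e3 → little-endian bytes:
  [0]=0xe3  [1]=0x02  [2]=0xff  [3]=0x08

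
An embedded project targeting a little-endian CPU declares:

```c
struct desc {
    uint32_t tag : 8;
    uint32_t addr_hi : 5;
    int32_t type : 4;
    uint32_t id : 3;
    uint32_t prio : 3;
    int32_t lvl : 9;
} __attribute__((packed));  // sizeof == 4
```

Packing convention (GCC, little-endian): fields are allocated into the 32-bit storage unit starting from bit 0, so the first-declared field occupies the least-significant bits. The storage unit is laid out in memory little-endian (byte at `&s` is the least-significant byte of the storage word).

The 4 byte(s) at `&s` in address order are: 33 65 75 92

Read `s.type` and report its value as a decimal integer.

[0]=0x33 [1]=0x65 [2]=0x75 [3]=0x92 (little-endian) → word 0x92756533
tag:8 @ bit 0 → (0x92756533>>0)&0xff = 0x33
addr_hi:5 @ bit 8 → (0x92756533>>8)&0x1f = 0x5
type:4 @ bit 13 → (0x92756533>>13)&0xf = 0xb  ←
id:3 @ bit 17 → (0x92756533>>17)&0x7 = 0x2
prio:3 @ bit 20 → (0x92756533>>20)&0x7 = 0x7
lvl:9 @ bit 23 → (0x92756533>>23)&0x1ff = 0x124
type signed 4b, MSB=1: 11 - 16 = -5

-5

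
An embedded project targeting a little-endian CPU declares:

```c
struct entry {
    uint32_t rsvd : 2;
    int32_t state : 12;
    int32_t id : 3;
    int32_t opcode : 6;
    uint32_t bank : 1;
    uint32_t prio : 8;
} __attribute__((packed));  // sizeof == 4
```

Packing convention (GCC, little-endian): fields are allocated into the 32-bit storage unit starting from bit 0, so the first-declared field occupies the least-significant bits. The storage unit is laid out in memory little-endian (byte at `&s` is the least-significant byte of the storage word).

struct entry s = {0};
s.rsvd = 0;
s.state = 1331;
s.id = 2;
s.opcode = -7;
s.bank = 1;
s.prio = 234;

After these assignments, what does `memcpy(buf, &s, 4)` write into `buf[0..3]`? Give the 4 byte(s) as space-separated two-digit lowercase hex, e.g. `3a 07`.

cc 94 f2 ea

[0+:2] rsvd=0 & 0x3 = 0x0; word=0x00000000
[2+:12] state=1331 & 0xfff = 0x533; word=0x000014cc
[14+:3] id=2 & 0x7 = 0x2; word=0x000094cc
[17+:6] opcode=-7 & 0x3f = 0x39; word=0x007294cc
[23+:1] bank=1 & 0x1 = 0x1; word=0x00f294cc
[24+:8] prio=234 & 0xff = 0xea; word=0xeaf294cc
word = 0xeaf294cc → little-endian bytes:
  [0]=0xcc  [1]=0x94  [2]=0xf2  [3]=0xea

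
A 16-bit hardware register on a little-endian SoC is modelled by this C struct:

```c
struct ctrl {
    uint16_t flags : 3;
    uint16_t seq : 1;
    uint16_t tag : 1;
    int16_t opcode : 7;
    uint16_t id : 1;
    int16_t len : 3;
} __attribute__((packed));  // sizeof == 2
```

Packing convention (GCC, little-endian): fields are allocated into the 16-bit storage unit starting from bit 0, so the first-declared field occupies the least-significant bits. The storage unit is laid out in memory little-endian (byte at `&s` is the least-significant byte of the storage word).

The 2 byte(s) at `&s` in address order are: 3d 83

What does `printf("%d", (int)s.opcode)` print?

25

[0]=0x3d [1]=0x83 (little-endian) → word 0x833d
flags [0+:3] = (word>>0) & 0x7 = 5
seq [3+:1] = (word>>3) & 0x1 = 1
tag [4+:1] = (word>>4) & 0x1 = 1
opcode [5+:7] = (word>>5) & 0x7f = 25  ←
id [12+:1] = (word>>12) & 0x1 = 0
len [13+:3] = (word>>13) & 0x7 = 4
opcode signed 7b, MSB=0: value = 25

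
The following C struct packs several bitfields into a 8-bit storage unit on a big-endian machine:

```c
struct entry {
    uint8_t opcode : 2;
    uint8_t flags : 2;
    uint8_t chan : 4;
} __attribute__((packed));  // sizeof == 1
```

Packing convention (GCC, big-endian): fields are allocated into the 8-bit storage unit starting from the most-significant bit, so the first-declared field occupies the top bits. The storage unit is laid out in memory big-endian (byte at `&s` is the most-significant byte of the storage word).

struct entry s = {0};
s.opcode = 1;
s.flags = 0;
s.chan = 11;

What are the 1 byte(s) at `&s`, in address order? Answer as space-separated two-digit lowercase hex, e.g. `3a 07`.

4b

[6+:2] opcode=1 & 0x3 = 0x1; word=0x40
[4+:2] flags=0 & 0x3 = 0x0; word=0x40
[0+:4] chan=11 & 0xf = 0xb; word=0x4b
word = 0x4b → big-endian bytes:
  [0]=0x4b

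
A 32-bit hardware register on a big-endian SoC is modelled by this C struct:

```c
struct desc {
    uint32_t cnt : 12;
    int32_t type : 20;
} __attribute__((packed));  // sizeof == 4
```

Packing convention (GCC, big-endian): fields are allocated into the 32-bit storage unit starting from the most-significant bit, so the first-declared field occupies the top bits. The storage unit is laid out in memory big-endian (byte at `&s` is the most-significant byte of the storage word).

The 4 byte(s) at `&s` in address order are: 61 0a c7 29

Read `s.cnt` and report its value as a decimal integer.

[0]=0x61 [1]=0x0a [2]=0xc7 [3]=0x29 (big-endian) → word 0x610ac729
cnt [20+:12] = (word>>20) & 0xfff = 1552  ←
type [0+:20] = (word>>0) & 0xfffff = 706345

1552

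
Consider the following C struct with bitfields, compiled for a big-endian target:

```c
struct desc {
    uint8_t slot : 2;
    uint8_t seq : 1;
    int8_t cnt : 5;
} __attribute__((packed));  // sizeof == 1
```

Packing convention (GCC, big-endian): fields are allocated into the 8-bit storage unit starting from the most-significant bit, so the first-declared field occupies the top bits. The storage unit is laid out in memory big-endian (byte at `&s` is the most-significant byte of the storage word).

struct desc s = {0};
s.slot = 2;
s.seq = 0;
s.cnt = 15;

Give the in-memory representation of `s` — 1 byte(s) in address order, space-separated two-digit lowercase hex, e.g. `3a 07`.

slot (2b) val=2 bits=0x2 at bit 6: 0x80
seq (1b) val=0 bits=0x0 at bit 5: 0x80
cnt (5b) val=15 bits=0xf at bit 0: 0x8f
word = 0x8f → big-endian bytes:
  [0]=0x8f

8f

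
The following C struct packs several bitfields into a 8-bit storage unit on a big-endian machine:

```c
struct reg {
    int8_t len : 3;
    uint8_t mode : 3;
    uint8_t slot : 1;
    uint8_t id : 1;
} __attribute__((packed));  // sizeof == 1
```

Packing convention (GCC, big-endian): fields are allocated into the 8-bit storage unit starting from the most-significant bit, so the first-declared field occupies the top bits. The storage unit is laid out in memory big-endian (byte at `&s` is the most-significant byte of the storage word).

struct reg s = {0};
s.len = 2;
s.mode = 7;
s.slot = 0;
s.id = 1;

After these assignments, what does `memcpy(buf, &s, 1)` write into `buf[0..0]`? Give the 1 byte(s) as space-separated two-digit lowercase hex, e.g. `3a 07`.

len:3 = 2 → 0x2 << 5 → word 0x40
mode:3 = 7 → 0x7 << 2 → word 0x5c
slot:1 = 0 → 0x0 << 1 → word 0x5c
id:1 = 1 → 0x1 << 0 → word 0x5d
word = 0x5d → big-endian bytes:
  [0]=0x5d

5d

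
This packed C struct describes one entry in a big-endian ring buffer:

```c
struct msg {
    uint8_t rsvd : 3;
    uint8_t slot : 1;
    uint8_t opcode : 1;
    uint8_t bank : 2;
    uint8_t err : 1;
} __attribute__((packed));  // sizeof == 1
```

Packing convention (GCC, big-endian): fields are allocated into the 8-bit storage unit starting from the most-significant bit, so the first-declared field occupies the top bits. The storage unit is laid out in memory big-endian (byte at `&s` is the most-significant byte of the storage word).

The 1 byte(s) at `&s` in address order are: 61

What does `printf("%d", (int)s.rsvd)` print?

[0]=0x61 (big-endian) → word 0x61
rsvd:3 @ bit 5 → (0x61>>5)&0x7 = 0x3  ←
slot:1 @ bit 4 → (0x61>>4)&0x1 = 0x0
opcode:1 @ bit 3 → (0x61>>3)&0x1 = 0x0
bank:2 @ bit 1 → (0x61>>1)&0x3 = 0x0
err:1 @ bit 0 → (0x61>>0)&0x1 = 0x1

3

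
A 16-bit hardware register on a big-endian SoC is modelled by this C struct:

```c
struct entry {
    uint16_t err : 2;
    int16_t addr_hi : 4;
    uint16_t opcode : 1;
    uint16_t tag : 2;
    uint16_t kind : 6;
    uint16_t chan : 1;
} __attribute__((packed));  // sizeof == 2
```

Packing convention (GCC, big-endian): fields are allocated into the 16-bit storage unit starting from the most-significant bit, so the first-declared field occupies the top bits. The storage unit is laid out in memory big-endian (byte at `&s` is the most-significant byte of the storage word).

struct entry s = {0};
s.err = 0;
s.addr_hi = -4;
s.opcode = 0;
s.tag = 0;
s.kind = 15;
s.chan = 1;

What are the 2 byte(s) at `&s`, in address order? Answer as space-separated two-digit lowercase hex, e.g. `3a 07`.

30 1f

err (2b) val=0 bits=0x0 at bit 14: 0x0000
addr_hi (4b) val=-4 bits=0xc at bit 10: 0x3000
opcode (1b) val=0 bits=0x0 at bit 9: 0x3000
tag (2b) val=0 bits=0x0 at bit 7: 0x3000
kind (6b) val=15 bits=0xf at bit 1: 0x301e
chan (1b) val=1 bits=0x1 at bit 0: 0x301f
word = 0x301f → big-endian bytes:
  [0]=0x30  [1]=0x1f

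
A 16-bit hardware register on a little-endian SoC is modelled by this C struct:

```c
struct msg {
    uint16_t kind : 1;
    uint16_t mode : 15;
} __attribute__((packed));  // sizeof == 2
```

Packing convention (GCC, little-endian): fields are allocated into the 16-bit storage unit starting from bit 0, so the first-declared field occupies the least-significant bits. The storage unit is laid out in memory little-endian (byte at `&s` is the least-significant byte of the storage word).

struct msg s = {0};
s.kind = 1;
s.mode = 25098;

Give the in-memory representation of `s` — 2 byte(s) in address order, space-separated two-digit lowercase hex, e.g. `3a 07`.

kind (1b) val=1 bits=0x1 at bit 0: 0x0001
mode (15b) val=25098 bits=0x620a at bit 1: 0xc415
word = 0xc415 → little-endian bytes:
  [0]=0x15  [1]=0xc4

15 c4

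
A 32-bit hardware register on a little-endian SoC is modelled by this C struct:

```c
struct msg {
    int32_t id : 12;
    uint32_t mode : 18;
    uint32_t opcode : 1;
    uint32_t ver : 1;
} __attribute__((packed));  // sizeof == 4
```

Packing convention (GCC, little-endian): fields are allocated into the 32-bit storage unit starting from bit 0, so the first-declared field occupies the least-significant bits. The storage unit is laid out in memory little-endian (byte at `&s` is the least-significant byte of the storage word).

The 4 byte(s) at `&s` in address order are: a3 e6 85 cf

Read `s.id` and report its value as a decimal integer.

[0]=0xa3 [1]=0xe6 [2]=0x85 [3]=0xcf (little-endian) → word 0xcf85e6a3
id [0+:12] = (word>>0) & 0xfff = 1699  ←
mode [12+:18] = (word>>12) & 0x3ffff = 63582
opcode [30+:1] = (word>>30) & 0x1 = 1
ver [31+:1] = (word>>31) & 0x1 = 1
id signed 12b, MSB=0: value = 1699

1699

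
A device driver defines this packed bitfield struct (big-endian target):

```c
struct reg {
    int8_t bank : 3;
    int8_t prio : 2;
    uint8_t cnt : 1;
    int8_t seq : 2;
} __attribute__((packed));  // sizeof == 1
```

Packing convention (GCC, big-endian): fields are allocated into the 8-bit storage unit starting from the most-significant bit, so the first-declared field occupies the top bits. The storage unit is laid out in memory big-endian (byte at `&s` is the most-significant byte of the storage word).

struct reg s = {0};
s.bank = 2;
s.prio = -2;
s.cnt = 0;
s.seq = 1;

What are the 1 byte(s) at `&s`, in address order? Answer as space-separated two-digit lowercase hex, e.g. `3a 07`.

bank:3 = 2 → 0x2 << 5 → word 0x40
prio:2 = -2 → 0x2 << 3 → word 0x50
cnt:1 = 0 → 0x0 << 2 → word 0x50
seq:2 = 1 → 0x1 << 0 → word 0x51
word = 0x51 → big-endian bytes:
  [0]=0x51

51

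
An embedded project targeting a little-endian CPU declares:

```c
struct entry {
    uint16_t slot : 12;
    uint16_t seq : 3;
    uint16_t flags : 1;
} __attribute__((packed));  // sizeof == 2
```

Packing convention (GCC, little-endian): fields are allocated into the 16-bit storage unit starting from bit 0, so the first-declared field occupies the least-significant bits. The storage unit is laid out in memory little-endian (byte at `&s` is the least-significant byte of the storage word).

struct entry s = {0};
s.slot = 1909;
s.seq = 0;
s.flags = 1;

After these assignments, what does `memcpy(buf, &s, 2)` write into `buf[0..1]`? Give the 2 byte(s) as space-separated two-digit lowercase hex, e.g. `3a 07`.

75 87

slot:12 = 1909 → 0x775 << 0 → word 0x0775
seq:3 = 0 → 0x0 << 12 → word 0x0775
flags:1 = 1 → 0x1 << 15 → word 0x8775
word = 0x8775 → little-endian bytes:
  [0]=0x75  [1]=0x87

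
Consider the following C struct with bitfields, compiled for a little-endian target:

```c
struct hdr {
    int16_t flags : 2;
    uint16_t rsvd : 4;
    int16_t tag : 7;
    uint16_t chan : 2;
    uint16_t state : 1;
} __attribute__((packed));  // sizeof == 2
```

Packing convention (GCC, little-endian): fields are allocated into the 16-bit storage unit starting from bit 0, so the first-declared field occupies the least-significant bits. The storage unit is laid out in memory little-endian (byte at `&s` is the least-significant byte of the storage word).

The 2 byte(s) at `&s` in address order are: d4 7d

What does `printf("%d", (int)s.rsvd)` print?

[0]=0xd4 [1]=0x7d (little-endian) → word 0x7dd4
flags:2 @ bit 0 → (0x7dd4>>0)&0x3 = 0x0
rsvd:4 @ bit 2 → (0x7dd4>>2)&0xf = 0x5  ←
tag:7 @ bit 6 → (0x7dd4>>6)&0x7f = 0x77
chan:2 @ bit 13 → (0x7dd4>>13)&0x3 = 0x3
state:1 @ bit 15 → (0x7dd4>>15)&0x1 = 0x0

5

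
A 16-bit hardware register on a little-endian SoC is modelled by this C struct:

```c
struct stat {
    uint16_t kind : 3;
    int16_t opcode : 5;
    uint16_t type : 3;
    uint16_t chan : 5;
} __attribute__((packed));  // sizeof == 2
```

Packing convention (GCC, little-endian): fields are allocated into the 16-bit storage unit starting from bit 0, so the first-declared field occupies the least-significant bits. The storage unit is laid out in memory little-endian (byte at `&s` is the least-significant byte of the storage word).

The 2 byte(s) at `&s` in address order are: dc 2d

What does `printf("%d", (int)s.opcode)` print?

-5

[0]=0xdc [1]=0x2d (little-endian) → word 0x2ddc
kind:3 @ bit 0 → (0x2ddc>>0)&0x7 = 0x4
opcode:5 @ bit 3 → (0x2ddc>>3)&0x1f = 0x1b  ←
type:3 @ bit 8 → (0x2ddc>>8)&0x7 = 0x5
chan:5 @ bit 11 → (0x2ddc>>11)&0x1f = 0x5
opcode signed 5b, MSB=1: 27 - 32 = -5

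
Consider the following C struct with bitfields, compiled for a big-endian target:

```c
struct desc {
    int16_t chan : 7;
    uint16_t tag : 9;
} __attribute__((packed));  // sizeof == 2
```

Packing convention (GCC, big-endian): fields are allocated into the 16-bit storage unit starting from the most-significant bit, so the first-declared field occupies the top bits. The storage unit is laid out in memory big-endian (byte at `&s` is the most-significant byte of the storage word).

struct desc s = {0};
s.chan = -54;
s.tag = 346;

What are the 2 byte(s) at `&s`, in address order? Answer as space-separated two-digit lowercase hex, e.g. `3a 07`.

chan (7b) val=-54 bits=0x4a at bit 9: 0x9400
tag (9b) val=346 bits=0x15a at bit 0: 0x955a
word = 0x955a → big-endian bytes:
  [0]=0x95  [1]=0x5a

95 5a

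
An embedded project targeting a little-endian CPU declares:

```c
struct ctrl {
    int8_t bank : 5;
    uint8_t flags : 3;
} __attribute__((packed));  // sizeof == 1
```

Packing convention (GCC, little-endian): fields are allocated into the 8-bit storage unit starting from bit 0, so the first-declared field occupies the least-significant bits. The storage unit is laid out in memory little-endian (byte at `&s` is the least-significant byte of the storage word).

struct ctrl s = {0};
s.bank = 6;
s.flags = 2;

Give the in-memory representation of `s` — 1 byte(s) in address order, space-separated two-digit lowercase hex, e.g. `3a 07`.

46

[0+:5] bank=6 & 0x1f = 0x6; word=0x06
[5+:3] flags=2 & 0x7 = 0x2; word=0x46
word = 0x46 → little-endian bytes:
  [0]=0x46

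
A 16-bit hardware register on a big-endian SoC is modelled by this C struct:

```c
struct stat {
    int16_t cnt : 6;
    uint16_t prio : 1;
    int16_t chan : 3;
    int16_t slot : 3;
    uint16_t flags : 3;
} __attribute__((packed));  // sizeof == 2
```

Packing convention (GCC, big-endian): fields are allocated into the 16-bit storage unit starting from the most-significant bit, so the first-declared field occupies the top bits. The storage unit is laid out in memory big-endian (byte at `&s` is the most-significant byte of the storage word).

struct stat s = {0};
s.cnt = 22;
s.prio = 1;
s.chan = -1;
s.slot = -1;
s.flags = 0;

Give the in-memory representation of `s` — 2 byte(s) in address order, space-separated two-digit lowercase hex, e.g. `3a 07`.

[10+:6] cnt=22 & 0x3f = 0x16; word=0x5800
[9+:1] prio=1 & 0x1 = 0x1; word=0x5a00
[6+:3] chan=-1 & 0x7 = 0x7; word=0x5bc0
[3+:3] slot=-1 & 0x7 = 0x7; word=0x5bf8
[0+:3] flags=0 & 0x7 = 0x0; word=0x5bf8
word = 0x5bf8 → big-endian bytes:
  [0]=0x5b  [1]=0xf8

5b f8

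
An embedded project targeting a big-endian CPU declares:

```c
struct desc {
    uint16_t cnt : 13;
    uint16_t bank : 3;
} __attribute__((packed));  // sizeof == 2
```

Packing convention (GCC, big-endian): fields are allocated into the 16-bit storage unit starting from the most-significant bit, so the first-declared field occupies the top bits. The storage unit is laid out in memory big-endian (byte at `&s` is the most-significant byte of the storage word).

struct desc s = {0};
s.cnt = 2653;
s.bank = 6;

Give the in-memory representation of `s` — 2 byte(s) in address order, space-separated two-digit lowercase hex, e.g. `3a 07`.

cnt:13 = 2653 → 0xa5d << 3 → word 0x52e8
bank:3 = 6 → 0x6 << 0 → word 0x52ee
word = 0x52ee → big-endian bytes:
  [0]=0x52  [1]=0xee

52 ee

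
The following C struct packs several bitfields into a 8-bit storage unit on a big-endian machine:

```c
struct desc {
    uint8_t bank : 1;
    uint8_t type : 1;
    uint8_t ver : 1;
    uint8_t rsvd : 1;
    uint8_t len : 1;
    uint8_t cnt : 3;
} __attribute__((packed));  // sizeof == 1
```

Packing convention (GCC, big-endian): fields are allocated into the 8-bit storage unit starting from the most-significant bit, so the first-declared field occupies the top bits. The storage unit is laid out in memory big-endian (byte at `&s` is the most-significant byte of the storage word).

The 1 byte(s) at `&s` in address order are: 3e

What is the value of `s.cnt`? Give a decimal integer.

[0]=0x3e (big-endian) → word 0x3e
bank [7+:1] = (word>>7) & 0x1 = 0
type [6+:1] = (word>>6) & 0x1 = 0
ver [5+:1] = (word>>5) & 0x1 = 1
rsvd [4+:1] = (word>>4) & 0x1 = 1
len [3+:1] = (word>>3) & 0x1 = 1
cnt [0+:3] = (word>>0) & 0x7 = 6  ←

6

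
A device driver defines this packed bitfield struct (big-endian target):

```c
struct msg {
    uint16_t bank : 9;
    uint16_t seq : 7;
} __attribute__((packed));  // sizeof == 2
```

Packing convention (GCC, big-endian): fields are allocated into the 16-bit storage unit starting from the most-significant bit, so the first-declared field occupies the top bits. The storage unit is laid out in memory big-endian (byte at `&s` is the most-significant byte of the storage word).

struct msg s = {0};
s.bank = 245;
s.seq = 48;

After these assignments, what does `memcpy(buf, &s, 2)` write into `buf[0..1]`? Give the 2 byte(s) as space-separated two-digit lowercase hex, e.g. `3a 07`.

7a b0

bank (9b) val=245 bits=0xf5 at bit 7: 0x7a80
seq (7b) val=48 bits=0x30 at bit 0: 0x7ab0
word = 0x7ab0 → big-endian bytes:
  [0]=0x7a  [1]=0xb0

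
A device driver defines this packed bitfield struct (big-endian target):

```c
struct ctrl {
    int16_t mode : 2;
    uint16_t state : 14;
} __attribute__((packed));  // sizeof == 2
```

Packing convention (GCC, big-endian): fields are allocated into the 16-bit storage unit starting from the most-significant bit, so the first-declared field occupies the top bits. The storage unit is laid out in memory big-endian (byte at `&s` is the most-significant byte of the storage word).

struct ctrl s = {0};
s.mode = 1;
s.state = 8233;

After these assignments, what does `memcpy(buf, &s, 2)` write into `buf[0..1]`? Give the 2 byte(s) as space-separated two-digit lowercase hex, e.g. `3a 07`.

mode (2b) val=1 bits=0x1 at bit 14: 0x4000
state (14b) val=8233 bits=0x2029 at bit 0: 0x6029
word = 0x6029 → big-endian bytes:
  [0]=0x60  [1]=0x29

60 29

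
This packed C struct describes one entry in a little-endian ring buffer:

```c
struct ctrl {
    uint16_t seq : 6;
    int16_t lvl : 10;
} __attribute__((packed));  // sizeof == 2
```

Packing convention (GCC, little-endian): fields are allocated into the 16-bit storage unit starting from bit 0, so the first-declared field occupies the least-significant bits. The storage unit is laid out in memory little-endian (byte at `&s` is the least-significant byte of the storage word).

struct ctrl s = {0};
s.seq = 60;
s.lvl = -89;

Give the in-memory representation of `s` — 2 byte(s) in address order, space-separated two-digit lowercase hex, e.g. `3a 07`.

seq (6b) val=60 bits=0x3c at bit 0: 0x003c
lvl (10b) val=-89 bits=0x3a7 at bit 6: 0xe9fc
word = 0xe9fc → little-endian bytes:
  [0]=0xfc  [1]=0xe9

fc e9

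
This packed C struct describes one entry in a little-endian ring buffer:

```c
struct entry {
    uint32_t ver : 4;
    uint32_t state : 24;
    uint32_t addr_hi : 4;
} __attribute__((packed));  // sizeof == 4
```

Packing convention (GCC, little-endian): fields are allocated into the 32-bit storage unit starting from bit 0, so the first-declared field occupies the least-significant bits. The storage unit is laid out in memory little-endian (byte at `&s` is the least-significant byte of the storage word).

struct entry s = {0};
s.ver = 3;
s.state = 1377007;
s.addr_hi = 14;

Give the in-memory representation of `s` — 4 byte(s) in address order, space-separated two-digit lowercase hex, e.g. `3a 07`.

f3 2e 50 e1

ver:4 = 3 → 0x3 << 0 → word 0x00000003
state:24 = 1377007 → 0x1502ef << 4 → word 0x01502ef3
addr_hi:4 = 14 → 0xe << 28 → word 0xe1502ef3
word = 0xe1502ef3 → little-endian bytes:
  [0]=0xf3  [1]=0x2e  [2]=0x50  [3]=0xe1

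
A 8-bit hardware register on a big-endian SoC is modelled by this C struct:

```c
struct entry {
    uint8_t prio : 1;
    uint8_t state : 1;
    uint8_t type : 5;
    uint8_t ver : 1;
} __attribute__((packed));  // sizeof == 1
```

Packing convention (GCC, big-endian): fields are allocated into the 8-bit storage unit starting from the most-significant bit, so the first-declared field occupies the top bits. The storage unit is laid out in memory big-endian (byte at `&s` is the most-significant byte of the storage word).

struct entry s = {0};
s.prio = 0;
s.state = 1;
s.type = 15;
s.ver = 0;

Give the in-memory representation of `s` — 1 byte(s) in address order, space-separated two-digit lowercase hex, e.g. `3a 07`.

5e

[7+:1] prio=0 & 0x1 = 0x0; word=0x00
[6+:1] state=1 & 0x1 = 0x1; word=0x40
[1+:5] type=15 & 0x1f = 0xf; word=0x5e
[0+:1] ver=0 & 0x1 = 0x0; word=0x5e
word = 0x5e → big-endian bytes:
  [0]=0x5e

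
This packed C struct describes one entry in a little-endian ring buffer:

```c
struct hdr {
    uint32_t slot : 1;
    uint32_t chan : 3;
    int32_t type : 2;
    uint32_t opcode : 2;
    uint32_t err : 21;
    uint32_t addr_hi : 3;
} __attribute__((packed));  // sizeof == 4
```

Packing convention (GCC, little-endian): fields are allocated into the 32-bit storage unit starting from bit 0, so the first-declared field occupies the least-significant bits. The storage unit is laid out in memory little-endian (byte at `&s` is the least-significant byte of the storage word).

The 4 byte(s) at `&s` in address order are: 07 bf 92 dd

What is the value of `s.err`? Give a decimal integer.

[0]=0x07 [1]=0xbf [2]=0x92 [3]=0xdd (little-endian) → word 0xdd92bf07
slot [0+:1] = (word>>0) & 0x1 = 1
chan [1+:3] = (word>>1) & 0x7 = 3
type [4+:2] = (word>>4) & 0x3 = 0
opcode [6+:2] = (word>>6) & 0x3 = 0
err [8+:21] = (word>>8) & 0x1fffff = 1938111  ←
addr_hi [29+:3] = (word>>29) & 0x7 = 6

1938111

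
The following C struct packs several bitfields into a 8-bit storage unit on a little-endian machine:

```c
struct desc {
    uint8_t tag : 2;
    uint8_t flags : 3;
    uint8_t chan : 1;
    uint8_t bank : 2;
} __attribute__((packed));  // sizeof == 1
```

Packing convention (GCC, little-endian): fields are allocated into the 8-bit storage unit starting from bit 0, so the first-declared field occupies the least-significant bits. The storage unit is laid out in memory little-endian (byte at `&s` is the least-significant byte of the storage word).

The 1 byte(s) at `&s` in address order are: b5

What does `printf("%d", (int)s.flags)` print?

[0]=0xb5 (little-endian) → word 0xb5
tag:2 @ bit 0 → (0xb5>>0)&0x3 = 0x1
flags:3 @ bit 2 → (0xb5>>2)&0x7 = 0x5  ←
chan:1 @ bit 5 → (0xb5>>5)&0x1 = 0x1
bank:2 @ bit 6 → (0xb5>>6)&0x3 = 0x2

5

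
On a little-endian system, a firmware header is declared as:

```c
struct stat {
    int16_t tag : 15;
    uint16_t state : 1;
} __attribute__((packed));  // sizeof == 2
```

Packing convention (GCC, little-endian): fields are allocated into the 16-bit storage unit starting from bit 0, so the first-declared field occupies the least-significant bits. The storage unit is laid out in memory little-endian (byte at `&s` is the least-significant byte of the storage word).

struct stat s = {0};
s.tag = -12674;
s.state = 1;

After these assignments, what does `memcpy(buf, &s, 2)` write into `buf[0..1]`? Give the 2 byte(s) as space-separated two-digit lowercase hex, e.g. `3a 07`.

tag:15 = -12674 → 0x4e7e << 0 → word 0x4e7e
state:1 = 1 → 0x1 << 15 → word 0xce7e
word = 0xce7e → little-endian bytes:
  [0]=0x7e  [1]=0xce

7e ce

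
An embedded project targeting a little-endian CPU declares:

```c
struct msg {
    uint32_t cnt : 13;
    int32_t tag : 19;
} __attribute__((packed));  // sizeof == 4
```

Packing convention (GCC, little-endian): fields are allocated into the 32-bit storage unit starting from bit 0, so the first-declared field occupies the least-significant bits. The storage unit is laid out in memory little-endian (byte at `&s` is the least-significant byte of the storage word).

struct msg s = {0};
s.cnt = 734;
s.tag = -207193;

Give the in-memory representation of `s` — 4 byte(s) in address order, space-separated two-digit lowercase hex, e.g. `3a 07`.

de e2 d4 9a

cnt (13b) val=734 bits=0x2de at bit 0: 0x000002de
tag (19b) val=-207193 bits=0x4d6a7 at bit 13: 0x9ad4e2de
word = 0x9ad4e2de → little-endian bytes:
  [0]=0xde  [1]=0xe2  [2]=0xd4  [3]=0x9a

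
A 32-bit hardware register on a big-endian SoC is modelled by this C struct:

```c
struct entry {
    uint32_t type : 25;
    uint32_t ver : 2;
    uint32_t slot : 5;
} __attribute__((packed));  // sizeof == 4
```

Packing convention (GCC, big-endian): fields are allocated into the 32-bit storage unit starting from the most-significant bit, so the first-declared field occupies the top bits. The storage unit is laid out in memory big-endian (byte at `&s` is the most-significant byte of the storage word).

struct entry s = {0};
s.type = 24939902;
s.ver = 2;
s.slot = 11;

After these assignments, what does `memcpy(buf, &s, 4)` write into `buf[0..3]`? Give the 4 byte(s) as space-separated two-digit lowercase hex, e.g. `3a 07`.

type (25b) val=24939902 bits=0x17c8d7e at bit 7: 0xbe46bf00
ver (2b) val=2 bits=0x2 at bit 5: 0xbe46bf40
slot (5b) val=11 bits=0xb at bit 0: 0xbe46bf4b
word = 0xbe46bf4b → big-endian bytes:
  [0]=0xbe  [1]=0x46  [2]=0xbf  [3]=0x4b

be 46 bf 4b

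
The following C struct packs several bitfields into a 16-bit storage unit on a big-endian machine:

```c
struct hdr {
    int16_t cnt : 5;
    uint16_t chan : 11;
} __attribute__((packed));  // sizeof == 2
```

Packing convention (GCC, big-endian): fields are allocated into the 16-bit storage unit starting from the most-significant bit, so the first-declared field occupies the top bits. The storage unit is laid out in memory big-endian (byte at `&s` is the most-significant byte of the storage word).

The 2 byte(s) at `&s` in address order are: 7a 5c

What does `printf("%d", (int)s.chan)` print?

604

[0]=0x7a [1]=0x5c (big-endian) → word 0x7a5c
cnt [11+:5] = (word>>11) & 0x1f = 15
chan [0+:11] = (word>>0) & 0x7ff = 604  ←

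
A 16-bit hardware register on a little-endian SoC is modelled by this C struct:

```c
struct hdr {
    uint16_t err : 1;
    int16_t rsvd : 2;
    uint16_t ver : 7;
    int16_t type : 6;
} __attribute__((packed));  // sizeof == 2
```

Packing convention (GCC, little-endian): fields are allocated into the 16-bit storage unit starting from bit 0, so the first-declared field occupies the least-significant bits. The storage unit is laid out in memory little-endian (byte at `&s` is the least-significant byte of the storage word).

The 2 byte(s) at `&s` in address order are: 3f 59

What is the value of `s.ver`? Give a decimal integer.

39

[0]=0x3f [1]=0x59 (little-endian) → word 0x593f
err:1 @ bit 0 → (0x593f>>0)&0x1 = 0x1
rsvd:2 @ bit 1 → (0x593f>>1)&0x3 = 0x3
ver:7 @ bit 3 → (0x593f>>3)&0x7f = 0x27  ←
type:6 @ bit 10 → (0x593f>>10)&0x3f = 0x16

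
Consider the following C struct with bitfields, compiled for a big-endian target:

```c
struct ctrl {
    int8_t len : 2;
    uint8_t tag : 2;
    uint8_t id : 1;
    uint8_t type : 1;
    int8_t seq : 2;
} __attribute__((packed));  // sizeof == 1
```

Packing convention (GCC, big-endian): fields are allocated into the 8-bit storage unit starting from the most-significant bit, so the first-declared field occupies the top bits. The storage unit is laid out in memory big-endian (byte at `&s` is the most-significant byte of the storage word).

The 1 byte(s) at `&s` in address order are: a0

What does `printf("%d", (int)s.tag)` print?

[0]=0xa0 (big-endian) → word 0xa0
len [6+:2] = (word>>6) & 0x3 = 2
tag [4+:2] = (word>>4) & 0x3 = 2  ←
id [3+:1] = (word>>3) & 0x1 = 0
type [2+:1] = (word>>2) & 0x1 = 0
seq [0+:2] = (word>>0) & 0x3 = 0

2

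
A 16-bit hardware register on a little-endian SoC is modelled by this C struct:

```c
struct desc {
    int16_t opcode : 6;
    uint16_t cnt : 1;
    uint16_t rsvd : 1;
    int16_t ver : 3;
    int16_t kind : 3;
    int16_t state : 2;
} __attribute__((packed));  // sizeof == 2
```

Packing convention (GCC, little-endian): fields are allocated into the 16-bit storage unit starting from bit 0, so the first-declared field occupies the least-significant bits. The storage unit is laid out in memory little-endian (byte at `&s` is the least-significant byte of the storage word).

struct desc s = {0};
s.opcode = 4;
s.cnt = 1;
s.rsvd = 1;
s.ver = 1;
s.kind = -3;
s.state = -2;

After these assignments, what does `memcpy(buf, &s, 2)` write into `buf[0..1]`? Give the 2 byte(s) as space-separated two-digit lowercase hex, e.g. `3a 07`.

c4 a9

opcode (6b) val=4 bits=0x4 at bit 0: 0x0004
cnt (1b) val=1 bits=0x1 at bit 6: 0x0044
rsvd (1b) val=1 bits=0x1 at bit 7: 0x00c4
ver (3b) val=1 bits=0x1 at bit 8: 0x01c4
kind (3b) val=-3 bits=0x5 at bit 11: 0x29c4
state (2b) val=-2 bits=0x2 at bit 14: 0xa9c4
word = 0xa9c4 → little-endian bytes:
  [0]=0xc4  [1]=0xa9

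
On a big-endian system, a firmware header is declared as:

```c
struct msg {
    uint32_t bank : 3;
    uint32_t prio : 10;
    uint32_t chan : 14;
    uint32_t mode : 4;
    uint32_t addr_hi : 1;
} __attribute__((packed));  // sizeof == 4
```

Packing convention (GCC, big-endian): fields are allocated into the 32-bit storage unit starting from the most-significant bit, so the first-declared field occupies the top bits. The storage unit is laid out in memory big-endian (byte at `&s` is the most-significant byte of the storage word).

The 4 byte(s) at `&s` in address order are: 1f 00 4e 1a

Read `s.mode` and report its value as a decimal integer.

13

[0]=0x1f [1]=0x00 [2]=0x4e [3]=0x1a (big-endian) → word 0x1f004e1a
bank:3 @ bit 29 → (0x1f004e1a>>29)&0x7 = 0x0
prio:10 @ bit 19 → (0x1f004e1a>>19)&0x3ff = 0x3e0
chan:14 @ bit 5 → (0x1f004e1a>>5)&0x3fff = 0x270
mode:4 @ bit 1 → (0x1f004e1a>>1)&0xf = 0xd  ←
addr_hi:1 @ bit 0 → (0x1f004e1a>>0)&0x1 = 0x0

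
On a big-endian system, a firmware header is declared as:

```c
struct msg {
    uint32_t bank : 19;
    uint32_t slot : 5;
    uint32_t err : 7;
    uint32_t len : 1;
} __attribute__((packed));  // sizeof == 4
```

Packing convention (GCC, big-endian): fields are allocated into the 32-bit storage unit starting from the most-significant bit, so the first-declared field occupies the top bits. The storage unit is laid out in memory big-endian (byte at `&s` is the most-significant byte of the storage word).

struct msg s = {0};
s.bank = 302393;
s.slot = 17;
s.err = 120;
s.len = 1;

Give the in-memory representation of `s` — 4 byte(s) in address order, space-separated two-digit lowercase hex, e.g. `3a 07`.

[13+:19] bank=302393 & 0x7ffff = 0x49d39; word=0x93a72000
[8+:5] slot=17 & 0x1f = 0x11; word=0x93a73100
[1+:7] err=120 & 0x7f = 0x78; word=0x93a731f0
[0+:1] len=1 & 0x1 = 0x1; word=0x93a731f1
word = 0x93a731f1 → big-endian bytes:
  [0]=0x93  [1]=0xa7  [2]=0x31  [3]=0xf1

93 a7 31 f1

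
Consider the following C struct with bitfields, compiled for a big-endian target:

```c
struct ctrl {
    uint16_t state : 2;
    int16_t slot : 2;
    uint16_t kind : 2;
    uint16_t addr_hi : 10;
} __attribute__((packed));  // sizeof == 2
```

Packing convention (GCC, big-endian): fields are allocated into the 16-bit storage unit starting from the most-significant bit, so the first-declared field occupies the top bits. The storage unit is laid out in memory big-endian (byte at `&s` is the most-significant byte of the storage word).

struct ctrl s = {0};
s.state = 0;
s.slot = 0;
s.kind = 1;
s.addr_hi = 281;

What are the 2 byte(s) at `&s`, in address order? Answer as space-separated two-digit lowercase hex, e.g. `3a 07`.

state (2b) val=0 bits=0x0 at bit 14: 0x0000
slot (2b) val=0 bits=0x0 at bit 12: 0x0000
kind (2b) val=1 bits=0x1 at bit 10: 0x0400
addr_hi (10b) val=281 bits=0x119 at bit 0: 0x0519
word = 0x0519 → big-endian bytes:
  [0]=0x05  [1]=0x19

05 19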